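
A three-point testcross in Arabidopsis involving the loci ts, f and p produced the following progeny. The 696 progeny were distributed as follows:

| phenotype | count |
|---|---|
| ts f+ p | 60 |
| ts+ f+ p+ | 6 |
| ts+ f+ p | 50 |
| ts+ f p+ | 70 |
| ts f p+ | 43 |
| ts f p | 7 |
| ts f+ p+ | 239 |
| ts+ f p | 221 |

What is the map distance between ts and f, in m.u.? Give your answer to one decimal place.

The two most frequent reciprocal classes, ts f+ p+ and ts+ f p, are the parental types, so the F1 was ts f+ p+ / ts+ f p.
The two rarest classes, ts+ f+ p+ and ts f p, are the double crossovers. Comparing them with the parentals, only the ts allele has switched, so ts is the middle locus and the order is p – ts – f.
Crossovers in the ts–f interval produce the single-crossover classes ts f p+ and ts+ f+ p (43 + 50 = 93) plus the double crossovers (13).
RF(ts–f) = (93 + 13) / 696 = 106/696 = 0.1523 → 15.2 m.u.

15.2 m.u.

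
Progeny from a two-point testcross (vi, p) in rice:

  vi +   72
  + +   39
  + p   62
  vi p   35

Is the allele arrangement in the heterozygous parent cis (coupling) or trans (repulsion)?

The two most frequent classes are + p (62) and vi + (72); these are the parental (non-recombinant) types.
So the F1 carried + p on one chromosome and vi + on the other — the recessive alleles are on opposite chromosomes (trans / repulsion).

trans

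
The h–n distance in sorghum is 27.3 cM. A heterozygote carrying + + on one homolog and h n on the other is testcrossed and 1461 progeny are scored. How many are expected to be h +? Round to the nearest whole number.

199

A map distance of 27.3 cM corresponds to a recombination frequency of 0.273.
The F1 is + + / h n, so h + is a recombinant gamete class with expected frequency r/2 = 0.273/2 = 0.1365.
Expected number = 0.1365 × 1461 = 199.43 ≈ 199.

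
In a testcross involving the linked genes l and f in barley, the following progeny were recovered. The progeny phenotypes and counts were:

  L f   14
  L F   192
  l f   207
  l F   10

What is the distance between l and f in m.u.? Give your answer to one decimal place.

5.7 m.u.

The two most frequent classes, L F (192) and l f (207), are the parental types, so the F1 was L F / l f.
The recombinant classes are L f and l F: 14 + 10 = 24.
Recombination frequency = 24/423 = 0.0567 ≈ 5.7%, i.e. 5.7 m.u.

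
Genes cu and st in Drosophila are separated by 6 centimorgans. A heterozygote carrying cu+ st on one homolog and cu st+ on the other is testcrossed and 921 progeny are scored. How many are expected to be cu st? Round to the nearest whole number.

A map distance of 6 centimorgans corresponds to a recombination frequency of 0.060.
The F1 is cu+ st / cu st+, so cu st is a recombinant gamete class with expected frequency r/2 = 0.060/2 = 0.0300.
Expected number = 0.0300 × 921 = 27.63 ≈ 28.

28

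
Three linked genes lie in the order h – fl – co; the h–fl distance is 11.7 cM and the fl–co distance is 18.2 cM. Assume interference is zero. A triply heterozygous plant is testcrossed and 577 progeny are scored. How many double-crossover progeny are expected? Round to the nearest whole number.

Map distances give recombination frequencies of 0.117 and 0.182 for the two intervals.
With no interference, expected double-crossover frequency = 0.117 × 0.182 = 0.02129.
Expected number = 0.02129 × 577 = 12.29 ≈ 12.

12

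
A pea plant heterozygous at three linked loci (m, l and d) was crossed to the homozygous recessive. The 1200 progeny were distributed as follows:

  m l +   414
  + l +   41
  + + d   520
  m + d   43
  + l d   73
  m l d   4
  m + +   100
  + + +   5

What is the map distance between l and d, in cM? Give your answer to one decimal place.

The two most frequent reciprocal classes, + + d and m l +, are the parental types, so the F1 was + + d / m l +.
The two rarest classes, + + + and m l d, are the double crossovers. Comparing them with the parentals, only the d allele has switched, so d is the middle locus and the order is l – d – m.
Crossovers in the l–d interval produce the single-crossover classes + l d and m + + (73 + 100 = 173) plus the double crossovers (9).
RF(l–d) = (173 + 9) / 1200 = 182/1200 = 0.1517 → 15.2 cM.

15.2 cM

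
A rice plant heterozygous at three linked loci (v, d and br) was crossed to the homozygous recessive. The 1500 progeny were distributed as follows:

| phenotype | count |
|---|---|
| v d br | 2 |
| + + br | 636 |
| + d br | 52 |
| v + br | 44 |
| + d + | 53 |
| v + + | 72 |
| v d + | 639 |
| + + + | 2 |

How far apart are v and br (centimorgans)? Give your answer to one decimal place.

6.7 centimorgans

The two most frequent reciprocal classes, + + br and v d +, are the parental types, so the F1 was + + br / v d +.
The two rarest classes, + + + and v d br, are the double crossovers. Comparing them with the parentals, only the br allele has switched, so br is the middle locus and the order is v – br – d.
Crossovers in the v–br interval produce the single-crossover classes v + br and + d + (44 + 53 = 97) plus the double crossovers (4).
RF(v–br) = (97 + 4) / 1500 = 101/1500 = 0.0673 → 6.7 centimorgans.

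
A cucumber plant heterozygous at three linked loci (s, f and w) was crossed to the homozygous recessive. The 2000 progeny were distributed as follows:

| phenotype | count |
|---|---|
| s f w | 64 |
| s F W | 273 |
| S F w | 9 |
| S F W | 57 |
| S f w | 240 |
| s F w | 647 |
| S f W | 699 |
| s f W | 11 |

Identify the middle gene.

The two most frequent reciprocal classes, S f W and s F w, are the parental types, so the F1 was S f W / s F w.
The two rarest classes, s f W and S F w, are the double crossovers. Comparing them with the parentals, only the s allele has switched, so s is the middle locus and the order is w – s – f.

s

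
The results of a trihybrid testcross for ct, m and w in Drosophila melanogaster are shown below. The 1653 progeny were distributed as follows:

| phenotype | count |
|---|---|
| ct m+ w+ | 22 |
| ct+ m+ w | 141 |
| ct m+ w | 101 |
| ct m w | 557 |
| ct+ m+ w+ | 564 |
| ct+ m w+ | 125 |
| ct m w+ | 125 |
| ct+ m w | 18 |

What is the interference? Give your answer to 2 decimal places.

0.19

The two most frequent reciprocal classes, ct m w and ct+ m+ w+, are the parental types, so the F1 was ct m w / ct+ m+ w+.
The two rarest classes, ct+ m w and ct m+ w+, are the double crossovers. Comparing them with the parentals, only the ct allele has switched, so ct is the middle locus and the order is m – ct – w.
m–ct: (226 + 40)/1653 = 0.1609; ct–w: (266 + 40)/1653 = 0.1851.
Expected DCO frequency = 0.1609 × 0.1851 ≈ 0.02978; observed = 40/1653 ≈ 0.02420.
Coefficient of coincidence = 0.02420/0.02978 ≈ 0.81; interference = 1 − 0.81 = 0.19.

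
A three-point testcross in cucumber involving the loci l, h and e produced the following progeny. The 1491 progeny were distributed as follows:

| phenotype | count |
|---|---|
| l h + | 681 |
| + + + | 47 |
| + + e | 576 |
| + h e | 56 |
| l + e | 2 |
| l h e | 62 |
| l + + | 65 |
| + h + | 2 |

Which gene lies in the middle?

The two most frequent reciprocal classes, l h + and + + e, are the parental types, so the F1 was l h + / + + e.
The two rarest classes, + h + and l + e, are the double crossovers. Comparing them with the parentals, only the l allele has switched, so l is the middle locus and the order is e – l – h.

l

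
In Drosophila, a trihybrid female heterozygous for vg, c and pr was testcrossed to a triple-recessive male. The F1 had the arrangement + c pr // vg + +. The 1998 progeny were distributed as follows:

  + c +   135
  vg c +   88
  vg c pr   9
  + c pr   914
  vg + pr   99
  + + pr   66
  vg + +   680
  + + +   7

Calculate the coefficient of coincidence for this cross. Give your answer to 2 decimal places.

The two rarest classes, vg c pr and + + +, are the double crossovers. Comparing them with the parentals, only the vg allele has switched, so vg is the middle locus and the order is pr – vg – c.
pr–vg: (234 + 16)/1998 = 0.1251; vg–c: (154 + 16)/1998 = 0.0851.
Expected DCO frequency = 0.1251 × 0.0851 ≈ 0.01065; observed = 16/1998 ≈ 0.00801.
Coefficient of coincidence = 0.00801/0.01065 ≈ 0.75.

0.75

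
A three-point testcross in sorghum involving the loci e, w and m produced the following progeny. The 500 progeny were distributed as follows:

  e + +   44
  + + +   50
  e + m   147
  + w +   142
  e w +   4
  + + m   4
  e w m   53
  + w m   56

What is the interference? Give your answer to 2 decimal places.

0.67

The two most frequent reciprocal classes, e + m and + w +, are the parental types, so the F1 was e + m / + w +.
The two rarest classes, + + m and e w +, are the double crossovers. Comparing them with the parentals, only the e allele has switched, so e is the middle locus and the order is w – e – m.
w–e: (103 + 8)/500 = 0.2220; e–m: (100 + 8)/500 = 0.2160.
Expected DCO frequency = 0.2220 × 0.2160 ≈ 0.04795; observed = 8/500 ≈ 0.01600.
Coefficient of coincidence = 0.01600/0.04795 ≈ 0.33; interference = 1 − 0.33 = 0.67.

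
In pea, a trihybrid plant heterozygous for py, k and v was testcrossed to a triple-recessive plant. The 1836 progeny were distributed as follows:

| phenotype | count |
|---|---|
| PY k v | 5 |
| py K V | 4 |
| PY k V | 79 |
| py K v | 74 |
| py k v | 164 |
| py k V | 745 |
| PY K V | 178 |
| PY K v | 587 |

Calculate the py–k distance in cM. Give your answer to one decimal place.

The two most frequent reciprocal classes, PY K v and py k V, are the parental types, so the F1 was PY K v / py k V.
The two rarest classes, PY k v and py K V, are the double crossovers. Comparing them with the parentals, only the k allele has switched, so k is the middle locus and the order is py – k – v.
Crossovers in the py–k interval produce the single-crossover classes py K v and PY k V (74 + 79 = 153) plus the double crossovers (9).
RF(py–k) = (153 + 9) / 1836 = 162/1836 = 0.0882 → 8.8 cM.

8.8 cM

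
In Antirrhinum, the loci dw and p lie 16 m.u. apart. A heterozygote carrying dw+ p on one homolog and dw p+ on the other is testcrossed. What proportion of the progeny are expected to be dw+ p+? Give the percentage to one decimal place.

A map distance of 16 m.u. corresponds to a recombination frequency of 0.160.
The F1 is dw+ p / dw p+, so dw+ p+ is a recombinant gamete class with expected frequency r/2 = 0.160/2 = 0.0800.
That is 0.0800 = 8.0% of the progeny.

8.0%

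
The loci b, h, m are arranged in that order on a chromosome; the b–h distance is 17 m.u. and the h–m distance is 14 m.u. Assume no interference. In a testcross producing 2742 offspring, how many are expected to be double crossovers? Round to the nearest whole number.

65

Map distances give recombination frequencies of 0.170 and 0.140 for the two intervals.
With no interference, expected double-crossover frequency = 0.170 × 0.140 = 0.02380.
Expected number = 0.02380 × 2742 = 65.26 ≈ 65.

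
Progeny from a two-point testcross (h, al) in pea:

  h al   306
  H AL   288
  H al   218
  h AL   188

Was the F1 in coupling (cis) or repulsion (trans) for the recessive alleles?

The two most frequent classes are H AL (288) and h al (306); these are the parental (non-recombinant) types.
So the F1 carried H AL on one chromosome and h al on the other — the recessive alleles are on the same chromosome (cis / coupling).

cis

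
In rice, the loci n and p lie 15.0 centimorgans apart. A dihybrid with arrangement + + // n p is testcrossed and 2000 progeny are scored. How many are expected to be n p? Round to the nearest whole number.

850

A map distance of 15.0 centimorgans corresponds to a recombination frequency of 0.150.
The F1 is + + / n p, so n p is a parental gamete class with expected frequency (1 − r)/2 = 0.850/2 = 0.4250.
Expected number = 0.4250 × 2000 = 850.00 ≈ 850.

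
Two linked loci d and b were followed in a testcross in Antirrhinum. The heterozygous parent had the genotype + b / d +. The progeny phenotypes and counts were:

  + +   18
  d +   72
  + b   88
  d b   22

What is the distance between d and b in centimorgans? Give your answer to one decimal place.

The recombinant classes are + + and d b: 18 + 22 = 40.
Recombination frequency = 40/200 = 0.2000 ≈ 20.0%, i.e. 20.0 centimorgans.

20.0 centimorgans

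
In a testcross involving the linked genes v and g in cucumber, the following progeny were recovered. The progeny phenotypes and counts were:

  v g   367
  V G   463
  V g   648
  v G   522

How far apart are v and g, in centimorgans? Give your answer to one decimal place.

41.5 centimorgans

The two most frequent classes, V g (648) and v G (522), are the parental types, so the F1 was V g / v G.
The recombinant classes are V G and v g: 463 + 367 = 830.
Recombination frequency = 830/2000 = 0.4150 ≈ 41.5%, i.e. 41.5 centimorgans.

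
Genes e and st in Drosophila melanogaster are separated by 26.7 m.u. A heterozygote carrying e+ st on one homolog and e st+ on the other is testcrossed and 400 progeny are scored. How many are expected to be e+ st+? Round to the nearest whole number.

A map distance of 26.7 m.u. corresponds to a recombination frequency of 0.267.
The F1 is e+ st / e st+, so e+ st+ is a recombinant gamete class with expected frequency r/2 = 0.267/2 = 0.1335.
Expected number = 0.1335 × 400 = 53.40 ≈ 53.

53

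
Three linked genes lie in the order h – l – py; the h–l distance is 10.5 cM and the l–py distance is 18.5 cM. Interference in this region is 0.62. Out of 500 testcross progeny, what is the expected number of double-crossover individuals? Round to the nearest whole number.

4

Map distances give recombination frequencies of 0.105 and 0.185 for the two intervals.
With interference 0.62 (so coincidence = 0.38), expected double-crossover frequency = 0.105 × 0.185 × 0.38 = 0.00738.
Expected number = 0.00738 × 500 = 3.69 ≈ 4.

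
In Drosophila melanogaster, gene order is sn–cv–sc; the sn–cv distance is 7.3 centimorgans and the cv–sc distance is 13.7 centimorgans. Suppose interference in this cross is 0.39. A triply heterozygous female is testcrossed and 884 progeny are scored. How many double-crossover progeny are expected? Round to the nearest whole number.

5

Map distances give recombination frequencies of 0.073 and 0.137 for the two intervals.
With interference 0.39 (so coincidence = 0.61), expected double-crossover frequency = 0.073 × 0.137 × 0.61 = 0.00610.
Expected number = 0.00610 × 884 = 5.39 ≈ 5.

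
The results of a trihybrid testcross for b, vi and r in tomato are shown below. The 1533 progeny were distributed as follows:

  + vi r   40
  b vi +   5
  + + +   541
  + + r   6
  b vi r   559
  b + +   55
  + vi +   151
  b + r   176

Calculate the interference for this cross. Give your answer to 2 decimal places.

0.53

The two most frequent reciprocal classes, b vi r and + + +, are the parental types, so the F1 was b vi r / + + +.
The two rarest classes, b vi + and + + r, are the double crossovers. Comparing them with the parentals, only the r allele has switched, so r is the middle locus and the order is vi – r – b.
vi–r: (327 + 11)/1533 = 0.2205; r–b: (95 + 11)/1533 = 0.0691.
Expected DCO frequency = 0.2205 × 0.0691 ≈ 0.01524; observed = 11/1533 ≈ 0.00718.
Coefficient of coincidence = 0.00718/0.01524 ≈ 0.47; interference = 1 − 0.47 = 0.53.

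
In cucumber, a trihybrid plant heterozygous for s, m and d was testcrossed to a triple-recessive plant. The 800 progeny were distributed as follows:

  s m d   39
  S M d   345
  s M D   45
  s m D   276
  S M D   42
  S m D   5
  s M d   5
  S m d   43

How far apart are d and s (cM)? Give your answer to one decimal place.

11.4 cM

The two most frequent reciprocal classes, s m D and S M d, are the parental types, so the F1 was s m D / S M d.
The two rarest classes, S m D and s M d, are the double crossovers. Comparing them with the parentals, only the s allele has switched, so s is the middle locus and the order is d – s – m.
Crossovers in the d–s interval produce the single-crossover classes s m d and S M D (39 + 42 = 81) plus the double crossovers (10).
RF(d–s) = (81 + 10) / 800 = 91/800 = 0.1138 → 11.4 cM.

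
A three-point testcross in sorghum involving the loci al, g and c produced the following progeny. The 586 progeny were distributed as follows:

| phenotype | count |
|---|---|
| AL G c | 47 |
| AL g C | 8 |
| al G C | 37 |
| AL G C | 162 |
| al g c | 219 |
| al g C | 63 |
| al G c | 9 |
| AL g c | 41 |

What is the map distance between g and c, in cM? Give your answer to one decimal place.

21.7 cM

The two most frequent reciprocal classes, al g c and AL G C, are the parental types, so the F1 was al g c / AL G C.
The two rarest classes, al G c and AL g C, are the double crossovers. Comparing them with the parentals, only the g allele has switched, so g is the middle locus and the order is al – g – c.
Crossovers in the g–c interval produce the single-crossover classes al g C and AL G c (63 + 47 = 110) plus the double crossovers (17).
RF(g–c) = (110 + 17) / 586 = 127/586 = 0.2167 → 21.7 cM.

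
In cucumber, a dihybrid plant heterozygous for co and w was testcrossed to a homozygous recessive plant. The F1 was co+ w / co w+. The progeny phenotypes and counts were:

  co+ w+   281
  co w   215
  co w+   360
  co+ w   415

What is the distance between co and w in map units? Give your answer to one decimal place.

39.0 map units

The recombinant classes are co+ w+ and co w: 281 + 215 = 496.
Recombination frequency = 496/1271 = 0.3902 ≈ 39.0%, i.e. 39.0 map units.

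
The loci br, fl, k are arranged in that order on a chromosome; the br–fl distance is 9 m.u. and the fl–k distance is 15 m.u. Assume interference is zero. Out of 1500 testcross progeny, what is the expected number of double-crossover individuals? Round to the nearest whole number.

20

Map distances give recombination frequencies of 0.090 and 0.150 for the two intervals.
With no interference, expected double-crossover frequency = 0.090 × 0.150 = 0.01350.
Expected number = 0.01350 × 1500 = 20.25 ≈ 20.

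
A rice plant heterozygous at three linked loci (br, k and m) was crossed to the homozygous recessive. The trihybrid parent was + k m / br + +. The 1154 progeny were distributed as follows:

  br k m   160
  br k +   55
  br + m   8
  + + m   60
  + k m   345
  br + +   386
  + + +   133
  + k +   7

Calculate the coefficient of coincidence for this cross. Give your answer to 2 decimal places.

0.43

The two rarest classes, + k + and br + m, are the double crossovers. Comparing them with the parentals, only the m allele has switched, so m is the middle locus and the order is br – m – k.
br–m: (293 + 15)/1154 = 0.2669; m–k: (115 + 15)/1154 = 0.1127.
Expected DCO frequency = 0.2669 × 0.1127 ≈ 0.03008; observed = 15/1154 ≈ 0.01300.
Coefficient of coincidence = 0.01300/0.03008 ≈ 0.43.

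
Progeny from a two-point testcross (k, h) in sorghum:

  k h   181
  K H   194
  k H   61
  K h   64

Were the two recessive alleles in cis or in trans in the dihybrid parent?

The two most frequent classes are K H (194) and k h (181); these are the parental (non-recombinant) types.
So the F1 carried K H on one chromosome and k h on the other — the recessive alleles are on the same chromosome (cis / coupling).

cis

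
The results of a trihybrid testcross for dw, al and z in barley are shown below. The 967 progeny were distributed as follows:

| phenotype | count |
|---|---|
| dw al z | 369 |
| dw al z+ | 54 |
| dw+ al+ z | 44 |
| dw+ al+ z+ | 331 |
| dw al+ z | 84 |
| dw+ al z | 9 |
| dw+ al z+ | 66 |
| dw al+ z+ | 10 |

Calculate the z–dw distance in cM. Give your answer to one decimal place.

The two most frequent reciprocal classes, dw al z and dw+ al+ z+, are the parental types, so the F1 was dw al z / dw+ al+ z+.
The two rarest classes, dw+ al z and dw al+ z+, are the double crossovers. Comparing them with the parentals, only the dw allele has switched, so dw is the middle locus and the order is al – dw – z.
Crossovers in the dw–z interval produce the single-crossover classes dw al z+ and dw+ al+ z (54 + 44 = 98) plus the double crossovers (19).
RF(dw–z) = (98 + 19) / 967 = 117/967 = 0.1210 → 12.1 cM.

12.1 cM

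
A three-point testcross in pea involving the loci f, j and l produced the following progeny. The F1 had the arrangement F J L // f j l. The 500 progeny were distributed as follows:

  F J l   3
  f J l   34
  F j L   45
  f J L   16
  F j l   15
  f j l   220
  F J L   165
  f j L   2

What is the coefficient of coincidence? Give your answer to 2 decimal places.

0.83

The two rarest classes, F J l and f j L, are the double crossovers. Comparing them with the parentals, only the l allele has switched, so l is the middle locus and the order is j – l – f.
j–l: (79 + 5)/500 = 0.1680; l–f: (31 + 5)/500 = 0.0720.
Expected DCO frequency = 0.1680 × 0.0720 ≈ 0.01210; observed = 5/500 ≈ 0.01000.
Coefficient of coincidence = 0.01000/0.01210 ≈ 0.83.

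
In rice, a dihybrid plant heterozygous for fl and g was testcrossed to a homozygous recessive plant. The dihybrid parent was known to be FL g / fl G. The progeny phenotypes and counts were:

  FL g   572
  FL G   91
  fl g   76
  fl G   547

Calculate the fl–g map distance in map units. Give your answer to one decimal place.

The recombinant classes are FL G and fl g: 91 + 76 = 167.
Recombination frequency = 167/1286 = 0.1299 ≈ 13.0%, i.e. 13.0 map units.

13.0 map units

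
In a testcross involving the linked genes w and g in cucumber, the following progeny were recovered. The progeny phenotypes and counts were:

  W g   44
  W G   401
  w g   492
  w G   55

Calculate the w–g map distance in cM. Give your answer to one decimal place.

10.0 cM

The two most frequent classes, W G (401) and w g (492), are the parental types, so the F1 was W G / w g.
The recombinant classes are W g and w G: 44 + 55 = 99.
Recombination frequency = 99/992 = 0.0998 ≈ 10.0%, i.e. 10.0 cM.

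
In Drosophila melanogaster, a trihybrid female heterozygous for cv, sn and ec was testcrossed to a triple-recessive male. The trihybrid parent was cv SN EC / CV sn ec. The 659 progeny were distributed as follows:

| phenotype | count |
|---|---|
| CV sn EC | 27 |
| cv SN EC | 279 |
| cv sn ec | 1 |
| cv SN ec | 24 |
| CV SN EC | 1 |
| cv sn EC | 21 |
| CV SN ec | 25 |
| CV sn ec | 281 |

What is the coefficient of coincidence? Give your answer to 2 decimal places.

0.52

The two rarest classes, CV SN EC and cv sn ec, are the double crossovers. Comparing them with the parentals, only the cv allele has switched, so cv is the middle locus and the order is ec – cv – sn.
ec–cv: (51 + 2)/659 = 0.0804; cv–sn: (46 + 2)/659 = 0.0728.
Expected DCO frequency = 0.0804 × 0.0728 ≈ 0.00585; observed = 2/659 ≈ 0.00303.
Coefficient of coincidence = 0.00303/0.00585 ≈ 0.52.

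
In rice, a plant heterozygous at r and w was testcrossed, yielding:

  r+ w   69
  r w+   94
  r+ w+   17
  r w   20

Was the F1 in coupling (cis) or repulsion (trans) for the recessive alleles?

The two most frequent classes are r+ w (69) and r w+ (94); these are the parental (non-recombinant) types.
So the F1 carried r+ w on one chromosome and r w+ on the other — the recessive alleles are on opposite chromosomes (trans / repulsion).

trans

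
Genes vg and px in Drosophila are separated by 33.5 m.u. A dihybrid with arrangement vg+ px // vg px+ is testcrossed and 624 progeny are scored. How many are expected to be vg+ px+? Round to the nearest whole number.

105

A map distance of 33.5 m.u. corresponds to a recombination frequency of 0.335.
The F1 is vg+ px / vg px+, so vg+ px+ is a recombinant gamete class with expected frequency r/2 = 0.335/2 = 0.1675.
Expected number = 0.1675 × 624 = 104.52 ≈ 105.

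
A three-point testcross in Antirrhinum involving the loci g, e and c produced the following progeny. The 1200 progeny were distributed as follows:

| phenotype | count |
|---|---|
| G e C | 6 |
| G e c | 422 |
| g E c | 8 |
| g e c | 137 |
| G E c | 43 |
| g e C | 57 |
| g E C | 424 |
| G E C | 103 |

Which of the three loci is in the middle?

The two most frequent reciprocal classes, G e c and g E C, are the parental types, so the F1 was G e c / g E C.
The two rarest classes, G e C and g E c, are the double crossovers. Comparing them with the parentals, only the c allele has switched, so c is the middle locus and the order is g – c – e.

c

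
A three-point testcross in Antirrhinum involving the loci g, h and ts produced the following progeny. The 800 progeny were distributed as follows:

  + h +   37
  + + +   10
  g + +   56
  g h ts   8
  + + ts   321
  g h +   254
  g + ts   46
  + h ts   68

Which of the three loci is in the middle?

ts

The two most frequent reciprocal classes, + + ts and g h +, are the parental types, so the F1 was + + ts / g h +.
The two rarest classes, + + + and g h ts, are the double crossovers. Comparing them with the parentals, only the ts allele has switched, so ts is the middle locus and the order is g – ts – h.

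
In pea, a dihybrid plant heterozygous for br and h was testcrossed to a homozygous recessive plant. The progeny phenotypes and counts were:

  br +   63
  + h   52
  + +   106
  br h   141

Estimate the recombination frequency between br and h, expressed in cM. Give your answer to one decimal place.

31.8 cM

The two most frequent classes, + + (106) and br h (141), are the parental types, so the F1 was + + / br h.
The recombinant classes are + h and br +: 52 + 63 = 115.
Recombination frequency = 115/362 = 0.3177 ≈ 31.8%, i.e. 31.8 cM.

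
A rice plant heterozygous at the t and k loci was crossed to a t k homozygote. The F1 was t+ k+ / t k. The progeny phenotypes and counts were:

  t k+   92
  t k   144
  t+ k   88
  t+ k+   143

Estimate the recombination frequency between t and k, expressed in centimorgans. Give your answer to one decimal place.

38.5 centimorgans

The recombinant classes are t+ k and t k+: 88 + 92 = 180.
Recombination frequency = 180/467 = 0.3854 ≈ 38.5%, i.e. 38.5 centimorgans.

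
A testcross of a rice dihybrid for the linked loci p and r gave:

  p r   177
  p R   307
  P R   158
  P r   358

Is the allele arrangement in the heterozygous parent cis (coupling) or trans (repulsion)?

The two most frequent classes are P r (358) and p R (307); these are the parental (non-recombinant) types.
So the F1 carried P r on one chromosome and p R on the other — the recessive alleles are on opposite chromosomes (trans / repulsion).

trans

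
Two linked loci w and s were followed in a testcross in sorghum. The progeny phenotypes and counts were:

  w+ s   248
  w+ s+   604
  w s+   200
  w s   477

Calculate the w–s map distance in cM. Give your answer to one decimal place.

29.3 cM

The two most frequent classes, w+ s+ (604) and w s (477), are the parental types, so the F1 was w+ s+ / w s.
The recombinant classes are w+ s and w s+: 248 + 200 = 448.
Recombination frequency = 448/1529 = 0.2930 ≈ 29.3%, i.e. 29.3 cM.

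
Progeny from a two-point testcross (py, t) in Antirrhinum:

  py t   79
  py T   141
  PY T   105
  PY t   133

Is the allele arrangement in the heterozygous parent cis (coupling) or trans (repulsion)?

The two most frequent classes are PY t (133) and py T (141); these are the parental (non-recombinant) types.
So the F1 carried PY t on one chromosome and py T on the other — the recessive alleles are on opposite chromosomes (trans / repulsion).

trans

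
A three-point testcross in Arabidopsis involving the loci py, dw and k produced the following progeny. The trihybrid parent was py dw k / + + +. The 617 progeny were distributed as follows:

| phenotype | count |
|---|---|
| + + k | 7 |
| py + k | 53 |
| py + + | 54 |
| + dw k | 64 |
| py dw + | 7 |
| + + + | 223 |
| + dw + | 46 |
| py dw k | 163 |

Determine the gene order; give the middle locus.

The two rarest classes, py dw + and + + k, are the double crossovers. Comparing them with the parentals, only the k allele has switched, so k is the middle locus and the order is py – k – dw.

k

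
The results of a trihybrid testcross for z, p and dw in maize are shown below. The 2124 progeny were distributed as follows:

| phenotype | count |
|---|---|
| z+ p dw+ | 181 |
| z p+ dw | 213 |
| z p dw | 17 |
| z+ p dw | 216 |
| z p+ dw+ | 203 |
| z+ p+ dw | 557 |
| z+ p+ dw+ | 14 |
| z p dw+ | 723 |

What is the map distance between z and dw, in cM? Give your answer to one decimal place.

20.0 cM

The two most frequent reciprocal classes, z+ p+ dw and z p dw+, are the parental types, so the F1 was z+ p+ dw / z p dw+.
The two rarest classes, z+ p+ dw+ and z p dw, are the double crossovers. Comparing them with the parentals, only the dw allele has switched, so dw is the middle locus and the order is p – dw – z.
Crossovers in the dw–z interval produce the single-crossover classes z p+ dw and z+ p dw+ (213 + 181 = 394) plus the double crossovers (31).
RF(dw–z) = (394 + 31) / 2124 = 425/2124 = 0.2001 → 20.0 cM.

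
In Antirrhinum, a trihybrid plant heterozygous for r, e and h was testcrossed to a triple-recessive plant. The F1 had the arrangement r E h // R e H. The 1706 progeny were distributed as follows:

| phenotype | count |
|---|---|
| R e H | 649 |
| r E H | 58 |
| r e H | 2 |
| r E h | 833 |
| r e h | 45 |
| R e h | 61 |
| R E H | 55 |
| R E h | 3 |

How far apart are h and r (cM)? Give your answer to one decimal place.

The two rarest classes, R E h and r e H, are the double crossovers. Comparing them with the parentals, only the r allele has switched, so r is the middle locus and the order is h – r – e.
Crossovers in the h–r interval produce the single-crossover classes r E H and R e h (58 + 61 = 119) plus the double crossovers (5).
RF(h–r) = (119 + 5) / 1706 = 124/1706 = 0.0727 → 7.3 cM.

7.3 cM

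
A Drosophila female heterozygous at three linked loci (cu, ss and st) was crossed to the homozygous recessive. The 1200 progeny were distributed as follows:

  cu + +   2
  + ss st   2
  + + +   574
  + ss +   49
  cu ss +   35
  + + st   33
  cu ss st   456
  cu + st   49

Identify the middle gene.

The two most frequent reciprocal classes, cu ss st and + + +, are the parental types, so the F1 was cu ss st / + + +.
The two rarest classes, + ss st and cu + +, are the double crossovers. Comparing them with the parentals, only the cu allele has switched, so cu is the middle locus and the order is st – cu – ss.

cu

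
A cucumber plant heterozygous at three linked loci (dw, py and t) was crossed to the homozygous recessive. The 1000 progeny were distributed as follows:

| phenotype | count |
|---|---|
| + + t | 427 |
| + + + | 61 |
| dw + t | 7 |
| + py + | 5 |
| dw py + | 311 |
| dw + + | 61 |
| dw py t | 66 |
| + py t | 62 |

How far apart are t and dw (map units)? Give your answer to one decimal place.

13.9 map units

The two most frequent reciprocal classes, dw py + and + + t, are the parental types, so the F1 was dw py + / + + t.
The two rarest classes, + py + and dw + t, are the double crossovers. Comparing them with the parentals, only the dw allele has switched, so dw is the middle locus and the order is t – dw – py.
Crossovers in the t–dw interval produce the single-crossover classes dw py t and + + + (66 + 61 = 127) plus the double crossovers (12).
RF(t–dw) = (127 + 12) / 1000 = 139/1000 = 0.1390 → 13.9 map units.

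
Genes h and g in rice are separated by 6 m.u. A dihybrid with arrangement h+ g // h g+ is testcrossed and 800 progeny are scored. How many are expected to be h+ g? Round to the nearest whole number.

376

A map distance of 6 m.u. corresponds to a recombination frequency of 0.060.
The F1 is h+ g / h g+, so h+ g is a parental gamete class with expected frequency (1 − r)/2 = 0.940/2 = 0.4700.
Expected number = 0.4700 × 800 = 376.00 ≈ 376.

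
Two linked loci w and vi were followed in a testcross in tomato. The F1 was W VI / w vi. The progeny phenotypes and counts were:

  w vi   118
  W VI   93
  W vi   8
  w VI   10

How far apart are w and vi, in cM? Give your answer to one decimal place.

The recombinant classes are W vi and w VI: 8 + 10 = 18.
Recombination frequency = 18/229 = 0.0786 ≈ 7.9%, i.e. 7.9 cM.

7.9 cM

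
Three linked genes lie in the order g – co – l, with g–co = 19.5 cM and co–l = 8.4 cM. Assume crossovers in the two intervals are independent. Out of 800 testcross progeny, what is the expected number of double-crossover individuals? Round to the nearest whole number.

Map distances give recombination frequencies of 0.195 and 0.084 for the two intervals.
With no interference, expected double-crossover frequency = 0.195 × 0.084 = 0.01638.
Expected number = 0.01638 × 800 = 13.10 ≈ 13.

13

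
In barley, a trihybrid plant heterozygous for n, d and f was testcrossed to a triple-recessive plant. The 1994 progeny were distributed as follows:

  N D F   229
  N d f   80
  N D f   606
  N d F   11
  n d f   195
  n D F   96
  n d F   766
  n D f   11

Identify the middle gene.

n

The two most frequent reciprocal classes, N D f and n d F, are the parental types, so the F1 was N D f / n d F.
The two rarest classes, n D f and N d F, are the double crossovers. Comparing them with the parentals, only the n allele has switched, so n is the middle locus and the order is d – n – f.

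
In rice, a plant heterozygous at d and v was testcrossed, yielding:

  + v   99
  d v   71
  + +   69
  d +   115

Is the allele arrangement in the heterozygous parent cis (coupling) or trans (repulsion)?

The two most frequent classes are + v (99) and d + (115); these are the parental (non-recombinant) types.
So the F1 carried + v on one chromosome and d + on the other — the recessive alleles are on opposite chromosomes (trans / repulsion).

trans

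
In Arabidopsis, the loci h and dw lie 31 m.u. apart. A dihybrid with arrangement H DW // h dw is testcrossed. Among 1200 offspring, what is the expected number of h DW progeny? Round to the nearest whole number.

A map distance of 31 m.u. corresponds to a recombination frequency of 0.310.
The F1 is H DW / h dw, so h DW is a recombinant gamete class with expected frequency r/2 = 0.310/2 = 0.1550.
Expected number = 0.1550 × 1200 = 186.00 ≈ 186.

186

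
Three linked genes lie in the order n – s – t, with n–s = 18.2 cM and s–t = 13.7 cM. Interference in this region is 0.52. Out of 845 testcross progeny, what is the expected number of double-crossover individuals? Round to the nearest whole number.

Map distances give recombination frequencies of 0.182 and 0.137 for the two intervals.
With interference 0.52 (so coincidence = 0.48), expected double-crossover frequency = 0.182 × 0.137 × 0.48 = 0.01197.
Expected number = 0.01197 × 845 = 10.11 ≈ 10.

10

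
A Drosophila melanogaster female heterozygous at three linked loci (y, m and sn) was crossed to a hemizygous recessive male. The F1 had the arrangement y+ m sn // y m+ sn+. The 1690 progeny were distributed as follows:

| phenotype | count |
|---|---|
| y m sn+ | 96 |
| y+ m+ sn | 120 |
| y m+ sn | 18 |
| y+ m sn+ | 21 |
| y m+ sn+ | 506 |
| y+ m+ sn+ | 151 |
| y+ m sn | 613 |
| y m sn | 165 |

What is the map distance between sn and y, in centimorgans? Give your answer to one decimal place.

21.0 centimorgans

The two rarest classes, y+ m sn+ and y m+ sn, are the double crossovers. Comparing them with the parentals, only the sn allele has switched, so sn is the middle locus and the order is y – sn – m.
Crossovers in the y–sn interval produce the single-crossover classes y m sn and y+ m+ sn+ (165 + 151 = 316) plus the double crossovers (39).
RF(y–sn) = (316 + 39) / 1690 = 355/1690 = 0.2101 → 21.0 centimorgans.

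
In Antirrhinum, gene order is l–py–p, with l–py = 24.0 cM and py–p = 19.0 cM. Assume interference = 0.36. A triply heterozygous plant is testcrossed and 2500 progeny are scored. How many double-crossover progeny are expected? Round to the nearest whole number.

73

Map distances give recombination frequencies of 0.240 and 0.190 for the two intervals.
With interference 0.36 (so coincidence = 0.64), expected double-crossover frequency = 0.240 × 0.190 × 0.64 = 0.02918.
Expected number = 0.02918 × 2500 = 72.96 ≈ 73.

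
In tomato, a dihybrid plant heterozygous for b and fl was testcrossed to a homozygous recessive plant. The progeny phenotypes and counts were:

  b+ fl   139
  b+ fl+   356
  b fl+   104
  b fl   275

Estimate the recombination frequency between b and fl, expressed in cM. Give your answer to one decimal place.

27.8 cM

The two most frequent classes, b+ fl+ (356) and b fl (275), are the parental types, so the F1 was b+ fl+ / b fl.
The recombinant classes are b+ fl and b fl+: 139 + 104 = 243.
Recombination frequency = 243/874 = 0.2780 ≈ 27.8%, i.e. 27.8 cM.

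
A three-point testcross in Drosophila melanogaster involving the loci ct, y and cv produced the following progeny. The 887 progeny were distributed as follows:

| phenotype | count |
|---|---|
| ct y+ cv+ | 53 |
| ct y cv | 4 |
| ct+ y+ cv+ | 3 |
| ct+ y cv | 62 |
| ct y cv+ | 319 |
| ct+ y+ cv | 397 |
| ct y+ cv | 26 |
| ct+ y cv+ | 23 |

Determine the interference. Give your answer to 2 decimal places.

0.09

The two most frequent reciprocal classes, ct+ y+ cv and ct y cv+, are the parental types, so the F1 was ct+ y+ cv / ct y cv+.
The two rarest classes, ct+ y+ cv+ and ct y cv, are the double crossovers. Comparing them with the parentals, only the cv allele has switched, so cv is the middle locus and the order is y – cv – ct.
y–cv: (115 + 7)/887 = 0.1375; cv–ct: (49 + 7)/887 = 0.0631.
Expected DCO frequency = 0.1375 × 0.0631 ≈ 0.00868; observed = 7/887 ≈ 0.00789.
Coefficient of coincidence = 0.00789/0.00868 ≈ 0.91; interference = 1 − 0.91 = 0.09.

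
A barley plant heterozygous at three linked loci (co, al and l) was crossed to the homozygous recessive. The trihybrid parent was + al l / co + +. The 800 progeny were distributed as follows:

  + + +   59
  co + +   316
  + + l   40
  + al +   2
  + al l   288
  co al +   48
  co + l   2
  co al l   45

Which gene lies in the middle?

l

The two rarest classes, + al + and co + l, are the double crossovers. Comparing them with the parentals, only the l allele has switched, so l is the middle locus and the order is al – l – co.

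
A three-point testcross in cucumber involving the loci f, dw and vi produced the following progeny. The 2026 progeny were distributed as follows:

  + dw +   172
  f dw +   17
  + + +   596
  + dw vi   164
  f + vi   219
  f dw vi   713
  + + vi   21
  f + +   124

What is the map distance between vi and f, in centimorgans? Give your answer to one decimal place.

16.1 centimorgans

The two most frequent reciprocal classes, f dw vi and + + +, are the parental types, so the F1 was f dw vi / + + +.
The two rarest classes, f dw + and + + vi, are the double crossovers. Comparing them with the parentals, only the vi allele has switched, so vi is the middle locus and the order is dw – vi – f.
Crossovers in the vi–f interval produce the single-crossover classes + dw vi and f + + (164 + 124 = 288) plus the double crossovers (38).
RF(vi–f) = (288 + 38) / 2026 = 326/2026 = 0.1609 → 16.1 centimorgans.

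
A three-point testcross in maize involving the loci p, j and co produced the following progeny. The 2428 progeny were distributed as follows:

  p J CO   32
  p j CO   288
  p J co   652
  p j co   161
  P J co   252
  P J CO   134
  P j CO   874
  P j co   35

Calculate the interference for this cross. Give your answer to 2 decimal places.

The two most frequent reciprocal classes, P j CO and p J co, are the parental types, so the F1 was P j CO / p J co.
The two rarest classes, P j co and p J CO, are the double crossovers. Comparing them with the parentals, only the co allele has switched, so co is the middle locus and the order is j – co – p.
j–co: (295 + 67)/2428 = 0.1491; co–p: (540 + 67)/2428 = 0.2500.
Expected DCO frequency = 0.1491 × 0.2500 ≈ 0.03728; observed = 67/2428 ≈ 0.02759.
Coefficient of coincidence = 0.02759/0.03728 ≈ 0.74; interference = 1 − 0.74 = 0.26.

0.26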